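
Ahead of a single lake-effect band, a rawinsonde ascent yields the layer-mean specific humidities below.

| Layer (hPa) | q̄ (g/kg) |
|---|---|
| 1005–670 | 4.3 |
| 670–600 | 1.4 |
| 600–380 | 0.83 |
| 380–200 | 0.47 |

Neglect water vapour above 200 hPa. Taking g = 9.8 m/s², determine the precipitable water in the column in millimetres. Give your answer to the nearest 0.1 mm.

PW ≈ 18.4 mm

Precipitable water is the column-integrated vapour mass per unit area: PW = (1/g) Σ q̄ Δp, with q in kg/kg and Δp in Pa (1 kg/m² of water = 1 mm).
Layer 1005–670 hPa: Δp = 335 hPa = 33500 Pa, q̄ = 0.0043 kg/kg → 0.0043 × 33500 / 9.8 = 14.70 mm
Layer 670–600 hPa: Δp = 70 hPa = 7000 Pa, q̄ = 0.0014 kg/kg → 0.0014 × 7000 / 9.8 = 1.00 mm
Layer 600–380 hPa: Δp = 220 hPa = 22000 Pa, q̄ = 0.00083 kg/kg → 0.00083 × 22000 / 9.8 = 1.86 mm
Layer 380–200 hPa: Δp = 180 hPa = 18000 Pa, q̄ = 0.00047 kg/kg → 0.00047 × 18000 / 9.8 = 0.86 mm
PW = 14.70 + 1.00 + 1.86 + 0.86 = 18.42 ≈ 18.4 mm.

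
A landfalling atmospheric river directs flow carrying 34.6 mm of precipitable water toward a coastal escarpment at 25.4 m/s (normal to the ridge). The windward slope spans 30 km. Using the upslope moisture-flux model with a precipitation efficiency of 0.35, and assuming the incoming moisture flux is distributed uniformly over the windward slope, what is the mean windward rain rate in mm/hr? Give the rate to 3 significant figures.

R ≈ 36.9 mm/hr

Incoming column moisture flux per unit ridge length: F = V × PW = 25.4 × 34.6 = 878.84 mm·m/s.
Spread over the 30 km slope with efficiency ε = 0.35: R = ε·F/W = 0.35 × 878.84 / 30000 m = 1.025e-02 mm/s.
R = 1.025e-02 × 3600 = 36.9 mm/hr.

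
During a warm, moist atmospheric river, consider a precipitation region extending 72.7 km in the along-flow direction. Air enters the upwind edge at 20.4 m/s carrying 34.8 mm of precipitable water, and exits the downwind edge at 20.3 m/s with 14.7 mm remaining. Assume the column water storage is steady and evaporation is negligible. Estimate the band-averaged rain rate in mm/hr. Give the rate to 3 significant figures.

R ≈ 20.4 mm/hr

Column moisture flux per unit crosswind length is F = V × PW.
Inflow: F_in = 20.4 × 34.8 = 709.92 mm·m/s
Outflow: F_out = 20.3 × 14.7 = 298.41 mm·m/s
Steady-state rate R = (F_in − F_out)/L = (709.92 − 298.41) / 72700 m = 5.660e-03 mm/s.
R = 5.660e-03 × 3600 = 20.4 mm/hr.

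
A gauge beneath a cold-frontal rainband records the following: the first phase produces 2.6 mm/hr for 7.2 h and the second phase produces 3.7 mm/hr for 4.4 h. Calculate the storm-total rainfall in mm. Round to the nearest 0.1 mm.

total ≈ 35.0 mm

Total = Σ Rᵢ Δtᵢ = 2.6 × 7.2 + 3.7 × 4.4
      = 18.72 + 16.28 = 35.0 mm.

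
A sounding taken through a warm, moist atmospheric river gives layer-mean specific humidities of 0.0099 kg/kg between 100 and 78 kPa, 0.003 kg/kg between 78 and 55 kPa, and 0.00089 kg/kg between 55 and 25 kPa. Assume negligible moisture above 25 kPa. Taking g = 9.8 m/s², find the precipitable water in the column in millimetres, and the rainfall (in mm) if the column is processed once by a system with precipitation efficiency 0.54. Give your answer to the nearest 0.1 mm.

Precipitable water is the column-integrated vapour mass per unit area: PW = (1/g) Σ q̄ Δp, with q in kg/kg and Δp in Pa (1 kg/m² of water = 1 mm).
Layer 100–78 kPa: Δp = 220 hPa = 22000 Pa, q̄ = 0.0099 kg/kg → 0.0099 × 22000 / 9.8 = 22.22 mm
Layer 78–55 kPa: Δp = 230 hPa = 23000 Pa, q̄ = 0.003 kg/kg → 0.003 × 23000 / 9.8 = 7.04 mm
Layer 55–25 kPa: Δp = 300 hPa = 30000 Pa, q̄ = 0.00089 kg/kg → 0.00089 × 30000 / 9.8 = 2.72 mm
PW = 22.22 + 7.04 + 2.72 = 31.98 ≈ 32.0 mm.
Rainfall = ε × PW = 0.54 × 32.0 = 17.3 mm.

PW ≈ 32.0 mm; rainfall ≈ 17.3 mm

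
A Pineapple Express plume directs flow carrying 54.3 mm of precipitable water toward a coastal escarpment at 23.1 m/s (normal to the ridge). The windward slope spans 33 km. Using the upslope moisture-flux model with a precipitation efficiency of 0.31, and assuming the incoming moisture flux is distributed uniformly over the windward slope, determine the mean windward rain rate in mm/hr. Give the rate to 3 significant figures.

Incoming column moisture flux per unit ridge length: F = V × PW = 23.1 × 54.3 = 1254.33 mm·m/s.
Spread over the 33 km slope with efficiency ε = 0.31: R = ε·F/W = 0.31 × 1254.33 / 33000 m = 1.178e-02 mm/s.
R = 1.178e-02 × 3600 = 42.4 mm/hr.

R ≈ 42.4 mm/hr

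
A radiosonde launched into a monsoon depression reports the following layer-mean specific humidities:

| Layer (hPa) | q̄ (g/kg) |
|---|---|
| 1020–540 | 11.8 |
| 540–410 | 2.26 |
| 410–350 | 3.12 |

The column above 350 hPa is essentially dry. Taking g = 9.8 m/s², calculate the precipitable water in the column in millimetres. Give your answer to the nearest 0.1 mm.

Precipitable water is the column-integrated vapour mass per unit area: PW = (1/g) Σ q̄ Δp, with q in kg/kg and Δp in Pa (1 kg/m² of water = 1 mm).
Layer 1020–540 hPa: Δp = 480 hPa = 48000 Pa, q̄ = 0.0118 kg/kg → 0.0118 × 48000 / 9.8 = 57.80 mm
Layer 540–410 hPa: Δp = 130 hPa = 13000 Pa, q̄ = 0.00226 kg/kg → 0.00226 × 13000 / 9.8 = 3.00 mm
Layer 410–350 hPa: Δp = 60 hPa = 6000 Pa, q̄ = 0.00312 kg/kg → 0.00312 × 6000 / 9.8 = 1.91 mm
PW = 57.80 + 3.00 + 1.91 = 62.71 ≈ 62.7 mm.

PW ≈ 62.7 mm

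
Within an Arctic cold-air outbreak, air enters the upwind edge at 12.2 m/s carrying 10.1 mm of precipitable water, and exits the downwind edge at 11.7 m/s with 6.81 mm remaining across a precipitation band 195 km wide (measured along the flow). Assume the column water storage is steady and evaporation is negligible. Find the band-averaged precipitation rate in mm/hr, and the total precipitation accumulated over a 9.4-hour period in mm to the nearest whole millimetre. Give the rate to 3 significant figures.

Column moisture flux per unit crosswind length is F = V × PW.
Inflow: F_in = 12.2 × 10.1 = 123.22 mm·m/s
Outflow: F_out = 11.7 × 6.81 = 79.677 mm·m/s
Steady-state rate R = (F_in − F_out)/L = (123.22 − 79.677) / 195000 m = 2.233e-04 mm/s.
R = 2.233e-04 × 3600 = 0.804 mm/hr.
Over 9.4 h: total = 0.804 × 9.4 = 7.5576 ≈ 8 mm.

R ≈ 0.804 mm/hr; total ≈ 8 mm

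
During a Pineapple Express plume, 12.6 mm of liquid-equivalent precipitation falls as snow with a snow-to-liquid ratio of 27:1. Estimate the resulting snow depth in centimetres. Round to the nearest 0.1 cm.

snow depth ≈ 34.0 cm

Snow depth = liquid × ratio = 12.6 mm × 27 = 340.2 mm = 34.0 cm.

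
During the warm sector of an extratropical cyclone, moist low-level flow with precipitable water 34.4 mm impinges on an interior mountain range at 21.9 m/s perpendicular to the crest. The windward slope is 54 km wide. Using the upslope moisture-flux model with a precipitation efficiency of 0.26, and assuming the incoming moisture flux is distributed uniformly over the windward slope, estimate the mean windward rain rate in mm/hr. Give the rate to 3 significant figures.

R ≈ 13.1 mm/hr

Incoming column moisture flux per unit ridge length: F = V × PW = 21.9 × 34.4 = 753.36 mm·m/s.
Spread over the 54 km slope with efficiency ε = 0.26: R = ε·F/W = 0.26 × 753.36 / 54000 m = 3.627e-03 mm/s.
R = 3.627e-03 × 3600 = 13.1 mm/hr.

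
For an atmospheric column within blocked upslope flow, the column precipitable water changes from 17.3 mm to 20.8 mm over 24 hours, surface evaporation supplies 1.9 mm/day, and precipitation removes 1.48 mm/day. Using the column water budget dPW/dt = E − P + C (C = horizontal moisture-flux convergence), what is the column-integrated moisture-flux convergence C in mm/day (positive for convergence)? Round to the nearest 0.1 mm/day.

C ≈ 3.1 mm/day

dPW/dt = (20.8 − 17.3) mm / (24/24 day) = +3.500 mm/day.
C = dPW/dt − E + P = (+3.500) − 1.9 + 1.48 = 3.1 mm/day.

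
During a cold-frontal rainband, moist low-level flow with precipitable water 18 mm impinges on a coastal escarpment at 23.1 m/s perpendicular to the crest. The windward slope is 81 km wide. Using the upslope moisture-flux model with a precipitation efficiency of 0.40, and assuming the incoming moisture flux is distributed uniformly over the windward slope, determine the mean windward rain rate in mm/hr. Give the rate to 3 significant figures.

Incoming column moisture flux per unit ridge length: F = V × PW = 23.1 × 18 = 415.8 mm·m/s.
Spread over the 81 km slope with efficiency ε = 0.40: R = ε·F/W = 0.40 × 415.8 / 81000 m = 2.053e-03 mm/s.
R = 2.053e-03 × 3600 = 7.39 mm/hr.

R ≈ 7.39 mm/hr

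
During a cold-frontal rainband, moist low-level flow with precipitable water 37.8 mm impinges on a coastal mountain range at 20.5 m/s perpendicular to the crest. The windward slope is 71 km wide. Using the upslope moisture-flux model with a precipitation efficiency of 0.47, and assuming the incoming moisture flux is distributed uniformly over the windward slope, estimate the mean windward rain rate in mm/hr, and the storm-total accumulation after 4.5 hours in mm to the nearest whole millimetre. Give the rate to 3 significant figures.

Incoming column moisture flux per unit ridge length: F = V × PW = 20.5 × 37.8 = 774.9 mm·m/s.
Spread over the 71 km slope with efficiency ε = 0.47: R = ε·F/W = 0.47 × 774.9 / 71000 m = 5.130e-03 mm/s.
R = 5.130e-03 × 3600 = 18.5 mm/hr.
Over 4.5 h: total = 18.5 × 4.5 = 83.25 ≈ 83 mm.

R ≈ 18.5 mm/hr; total ≈ 83 mm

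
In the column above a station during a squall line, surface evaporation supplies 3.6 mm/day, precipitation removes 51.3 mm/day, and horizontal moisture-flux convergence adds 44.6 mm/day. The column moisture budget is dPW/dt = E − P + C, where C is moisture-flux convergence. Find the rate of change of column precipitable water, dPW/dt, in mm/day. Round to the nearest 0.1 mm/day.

dPW/dt ≈ -3.1 mm/day

dPW/dt = E − P + C = 3.6 − 51.3 + (44.6) = -3.1 mm/day.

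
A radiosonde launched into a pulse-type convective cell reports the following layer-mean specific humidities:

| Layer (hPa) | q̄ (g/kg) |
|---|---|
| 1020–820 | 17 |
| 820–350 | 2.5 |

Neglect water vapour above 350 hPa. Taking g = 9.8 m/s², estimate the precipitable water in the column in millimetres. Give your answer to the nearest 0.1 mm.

PW ≈ 46.7 mm

Precipitable water is the column-integrated vapour mass per unit area: PW = (1/g) Σ q̄ Δp, with q in kg/kg and Δp in Pa (1 kg/m² of water = 1 mm).
Layer 1020–820 hPa: Δp = 200 hPa = 20000 Pa, q̄ = 0.017 kg/kg → 0.017 × 20000 / 9.8 = 34.69 mm
Layer 820–350 hPa: Δp = 470 hPa = 47000 Pa, q̄ = 0.0025 kg/kg → 0.0025 × 47000 / 9.8 = 11.99 mm
PW = 34.69 + 11.99 = 46.68 ≈ 46.7 mm.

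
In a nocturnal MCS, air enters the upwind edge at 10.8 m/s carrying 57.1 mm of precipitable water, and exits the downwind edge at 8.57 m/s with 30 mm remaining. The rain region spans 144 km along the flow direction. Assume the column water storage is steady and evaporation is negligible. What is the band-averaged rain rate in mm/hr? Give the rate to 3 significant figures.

R ≈ 8.99 mm/hr

Column moisture flux per unit crosswind length is F = V × PW.
Inflow: F_in = 10.8 × 57.1 = 616.68 mm·m/s
Outflow: F_out = 8.57 × 30 = 257.1 mm·m/s
Steady-state rate R = (F_in − F_out)/L = (616.68 − 257.1) / 144000 m = 2.497e-03 mm/s.
R = 2.497e-03 × 3600 = 8.99 mm/hr.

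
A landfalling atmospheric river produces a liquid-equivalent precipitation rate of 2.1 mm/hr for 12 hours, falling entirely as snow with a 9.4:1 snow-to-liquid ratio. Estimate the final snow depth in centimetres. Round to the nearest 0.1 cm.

Liquid-equivalent depth = 2.1 × 12 = 25.2 mm.
Snow depth = 25.2 mm × 9.4 = 236.88 mm = 23.7 cm.

snow depth ≈ 23.7 cm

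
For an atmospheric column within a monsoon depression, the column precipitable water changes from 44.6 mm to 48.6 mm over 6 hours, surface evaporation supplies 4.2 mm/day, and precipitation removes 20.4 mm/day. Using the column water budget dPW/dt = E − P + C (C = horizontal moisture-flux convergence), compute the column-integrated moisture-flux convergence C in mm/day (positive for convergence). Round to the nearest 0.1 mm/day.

C ≈ 32.2 mm/day

dPW/dt = (48.6 − 44.6) mm / (6/24 day) = +16.000 mm/day.
C = dPW/dt − E + P = (+16.000) − 4.2 + 20.4 = 32.2 mm/day.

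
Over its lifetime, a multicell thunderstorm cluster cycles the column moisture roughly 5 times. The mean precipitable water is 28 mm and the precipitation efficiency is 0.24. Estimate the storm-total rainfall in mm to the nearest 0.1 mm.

Each cycle deposits ε × PW = 0.24 × 28 = 6.72 mm.
Over 5 cycles: 5 × 6.72 = 33.6 mm.

rainfall ≈ 33.6 mm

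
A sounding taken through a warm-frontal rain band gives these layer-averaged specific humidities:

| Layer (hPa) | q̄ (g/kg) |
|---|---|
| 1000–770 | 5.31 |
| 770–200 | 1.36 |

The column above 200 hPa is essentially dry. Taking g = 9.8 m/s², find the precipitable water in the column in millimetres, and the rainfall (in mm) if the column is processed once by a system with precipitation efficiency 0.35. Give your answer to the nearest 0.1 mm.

Precipitable water is the column-integrated vapour mass per unit area: PW = (1/g) Σ q̄ Δp, with q in kg/kg and Δp in Pa (1 kg/m² of water = 1 mm).
Layer 1000–770 hPa: Δp = 230 hPa = 23000 Pa, q̄ = 0.00531 kg/kg → 0.00531 × 23000 / 9.8 = 12.46 mm
Layer 770–200 hPa: Δp = 570 hPa = 57000 Pa, q̄ = 0.00136 kg/kg → 0.00136 × 57000 / 9.8 = 7.91 mm
PW = 12.46 + 7.91 = 20.37 ≈ 20.4 mm.
Rainfall = ε × PW = 0.35 × 20.4 = 7.1 mm.

PW ≈ 20.4 mm; rainfall ≈ 7.1 mm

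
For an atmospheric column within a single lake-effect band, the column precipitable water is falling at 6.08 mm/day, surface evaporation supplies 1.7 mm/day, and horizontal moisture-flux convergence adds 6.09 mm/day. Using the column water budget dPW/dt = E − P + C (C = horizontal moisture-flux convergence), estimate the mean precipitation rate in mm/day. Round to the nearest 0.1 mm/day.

P ≈ 13.9 mm/day

dPW/dt = -6.08 mm/day.
P = E + C − dPW/dt = 1.7 + (6.09) − (-6.08) = 13.9 mm/day.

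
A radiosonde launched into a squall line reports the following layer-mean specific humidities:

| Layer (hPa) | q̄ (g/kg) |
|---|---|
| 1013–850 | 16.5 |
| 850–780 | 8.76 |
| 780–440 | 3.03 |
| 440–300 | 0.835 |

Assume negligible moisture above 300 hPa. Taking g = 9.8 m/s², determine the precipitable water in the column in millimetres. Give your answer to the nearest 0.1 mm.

Precipitable water is the column-integrated vapour mass per unit area: PW = (1/g) Σ q̄ Δp, with q in kg/kg and Δp in Pa (1 kg/m² of water = 1 mm).
Layer 1013–850 hPa: Δp = 163 hPa = 16300 Pa, q̄ = 0.0165 kg/kg → 0.0165 × 16300 / 9.8 = 27.44 mm
Layer 850–780 hPa: Δp = 70 hPa = 7000 Pa, q̄ = 0.00876 kg/kg → 0.00876 × 7000 / 9.8 = 6.26 mm
Layer 780–440 hPa: Δp = 340 hPa = 34000 Pa, q̄ = 0.00303 kg/kg → 0.00303 × 34000 / 9.8 = 10.51 mm
Layer 440–300 hPa: Δp = 140 hPa = 14000 Pa, q̄ = 0.000835 kg/kg → 0.000835 × 14000 / 9.8 = 1.19 mm
PW = 27.44 + 6.26 + 10.51 + 1.19 = 45.40 ≈ 45.4 mm.

PW ≈ 45.4 mm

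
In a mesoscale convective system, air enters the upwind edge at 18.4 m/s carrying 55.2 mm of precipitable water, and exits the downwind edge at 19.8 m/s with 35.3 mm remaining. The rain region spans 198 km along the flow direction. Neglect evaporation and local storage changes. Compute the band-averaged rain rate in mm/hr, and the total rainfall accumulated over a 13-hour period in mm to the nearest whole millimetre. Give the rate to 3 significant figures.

Column moisture flux per unit crosswind length is F = V × PW.
Inflow: F_in = 18.4 × 55.2 = 1015.68 mm·m/s
Outflow: F_out = 19.8 × 35.3 = 698.94 mm·m/s
Steady-state rate R = (F_in − F_out)/L = (1015.68 − 698.94) / 198000 m = 1.600e-03 mm/s.
R = 1.600e-03 × 3600 = 5.76 mm/hr.
Over 13 h: total = 5.76 × 13 = 74.88 ≈ 75 mm.

R ≈ 5.76 mm/hr; total ≈ 75 mm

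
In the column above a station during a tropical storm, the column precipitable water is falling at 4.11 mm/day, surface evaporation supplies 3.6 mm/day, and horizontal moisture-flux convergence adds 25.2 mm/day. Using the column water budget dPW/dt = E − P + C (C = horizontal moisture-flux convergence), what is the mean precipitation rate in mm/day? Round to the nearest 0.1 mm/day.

dPW/dt = -4.11 mm/day.
P = E + C − dPW/dt = 3.6 + (25.2) − (-4.11) = 32.9 mm/day.

P ≈ 32.9 mm/day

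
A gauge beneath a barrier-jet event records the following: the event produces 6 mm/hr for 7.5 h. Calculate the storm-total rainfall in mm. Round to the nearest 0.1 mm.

Total = Σ Rᵢ Δtᵢ = 6 × 7.5
      = 45 = 45.0 mm.

total ≈ 45.0 mm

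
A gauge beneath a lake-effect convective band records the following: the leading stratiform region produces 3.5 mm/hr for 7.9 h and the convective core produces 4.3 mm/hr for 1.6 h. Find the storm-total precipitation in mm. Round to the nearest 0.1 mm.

Total = Σ Rᵢ Δtᵢ = 3.5 × 7.9 + 4.3 × 1.6
      = 27.65 + 6.88 = 34.5 mm.

total ≈ 34.5 mm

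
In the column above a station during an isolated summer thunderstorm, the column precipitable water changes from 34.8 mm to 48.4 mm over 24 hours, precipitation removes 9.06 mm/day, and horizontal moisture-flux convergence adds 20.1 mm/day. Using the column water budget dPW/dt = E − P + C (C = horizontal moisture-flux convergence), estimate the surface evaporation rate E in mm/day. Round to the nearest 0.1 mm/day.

E ≈ 2.6 mm/day

dPW/dt = (48.4 − 34.8) mm / (24/24 day) = +13.600 mm/day.
E = dPW/dt + P − C = (+13.600) + 9.06 − (20.1) = 2.6 mm/day.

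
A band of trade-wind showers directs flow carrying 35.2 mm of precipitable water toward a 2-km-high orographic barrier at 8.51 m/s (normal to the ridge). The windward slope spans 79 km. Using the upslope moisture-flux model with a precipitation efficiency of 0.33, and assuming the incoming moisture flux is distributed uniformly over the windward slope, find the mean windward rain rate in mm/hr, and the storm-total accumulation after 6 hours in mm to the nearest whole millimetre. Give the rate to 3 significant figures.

R ≈ 4.50 mm/hr; total ≈ 27 mm

Incoming column moisture flux per unit ridge length: F = V × PW = 8.51 × 35.2 = 299.552 mm·m/s.
Spread over the 79 km slope with efficiency ε = 0.33: R = ε·F/W = 0.33 × 299.552 / 79000 m = 1.251e-03 mm/s.
R = 1.251e-03 × 3600 = 4.50 mm/hr.
Over 6 h: total = 4.50 × 6 = 27 mm.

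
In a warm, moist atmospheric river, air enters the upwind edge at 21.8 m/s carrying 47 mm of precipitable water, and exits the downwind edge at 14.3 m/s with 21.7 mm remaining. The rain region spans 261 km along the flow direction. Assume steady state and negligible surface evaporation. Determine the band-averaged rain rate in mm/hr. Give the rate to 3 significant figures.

R ≈ 9.85 mm/hr

Column moisture flux per unit crosswind length is F = V × PW.
Inflow: F_in = 21.8 × 47 = 1024.6 mm·m/s
Outflow: F_out = 14.3 × 21.7 = 310.31 mm·m/s
Steady-state rate R = (F_in − F_out)/L = (1024.6 − 310.31) / 261000 m = 2.737e-03 mm/s.
R = 2.737e-03 × 3600 = 9.85 mm/hr.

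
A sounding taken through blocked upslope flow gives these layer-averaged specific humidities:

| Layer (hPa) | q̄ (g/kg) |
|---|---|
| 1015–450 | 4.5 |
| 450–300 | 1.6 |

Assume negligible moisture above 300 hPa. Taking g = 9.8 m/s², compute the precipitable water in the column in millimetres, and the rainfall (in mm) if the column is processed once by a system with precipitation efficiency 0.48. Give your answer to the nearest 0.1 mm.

PW ≈ 28.4 mm; rainfall ≈ 13.6 mm

Precipitable water is the column-integrated vapour mass per unit area: PW = (1/g) Σ q̄ Δp, with q in kg/kg and Δp in Pa (1 kg/m² of water = 1 mm).
Layer 1015–450 hPa: Δp = 565 hPa = 56500 Pa, q̄ = 0.0045 kg/kg → 0.0045 × 56500 / 9.8 = 25.94 mm
Layer 450–300 hPa: Δp = 150 hPa = 15000 Pa, q̄ = 0.0016 kg/kg → 0.0016 × 15000 / 9.8 = 2.45 mm
PW = 25.94 + 2.45 = 28.39 ≈ 28.4 mm.
Rainfall = ε × PW = 0.48 × 28.4 = 13.6 mm.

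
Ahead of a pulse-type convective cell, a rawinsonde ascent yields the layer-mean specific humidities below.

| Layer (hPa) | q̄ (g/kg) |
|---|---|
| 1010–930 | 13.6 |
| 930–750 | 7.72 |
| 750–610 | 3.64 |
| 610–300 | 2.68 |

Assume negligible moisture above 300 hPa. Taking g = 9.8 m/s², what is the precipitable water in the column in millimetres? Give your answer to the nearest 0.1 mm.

PW ≈ 39.0 mm

Precipitable water is the column-integrated vapour mass per unit area: PW = (1/g) Σ q̄ Δp, with q in kg/kg and Δp in Pa (1 kg/m² of water = 1 mm).
Layer 1010–930 hPa: Δp = 80 hPa = 8000 Pa, q̄ = 0.0136 kg/kg → 0.0136 × 8000 / 9.8 = 11.10 mm
Layer 930–750 hPa: Δp = 180 hPa = 18000 Pa, q̄ = 0.00772 kg/kg → 0.00772 × 18000 / 9.8 = 14.18 mm
Layer 750–610 hPa: Δp = 140 hPa = 14000 Pa, q̄ = 0.00364 kg/kg → 0.00364 × 14000 / 9.8 = 5.20 mm
Layer 610–300 hPa: Δp = 310 hPa = 31000 Pa, q̄ = 0.00268 kg/kg → 0.00268 × 31000 / 9.8 = 8.48 mm
PW = 11.10 + 14.18 + 5.20 + 8.48 = 38.96 ≈ 39.0 mm.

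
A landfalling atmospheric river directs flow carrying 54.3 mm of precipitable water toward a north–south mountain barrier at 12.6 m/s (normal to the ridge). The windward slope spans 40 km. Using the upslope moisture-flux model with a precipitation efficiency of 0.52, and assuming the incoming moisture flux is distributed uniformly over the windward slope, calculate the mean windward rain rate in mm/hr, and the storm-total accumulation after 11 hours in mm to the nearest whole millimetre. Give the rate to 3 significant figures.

R ≈ 32.0 mm/hr; total ≈ 352 mm

Incoming column moisture flux per unit ridge length: F = V × PW = 12.6 × 54.3 = 684.18 mm·m/s.
Spread over the 40 km slope with efficiency ε = 0.52: R = ε·F/W = 0.52 × 684.18 / 40000 m = 8.894e-03 mm/s.
R = 8.894e-03 × 3600 = 32.0 mm/hr.
Over 11 h: total = 32.0 × 11 = 352 mm.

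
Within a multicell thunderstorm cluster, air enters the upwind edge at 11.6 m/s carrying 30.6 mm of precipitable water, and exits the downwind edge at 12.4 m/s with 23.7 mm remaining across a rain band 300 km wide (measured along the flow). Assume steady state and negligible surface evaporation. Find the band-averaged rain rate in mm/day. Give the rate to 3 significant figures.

Column moisture flux per unit crosswind length is F = V × PW.
Inflow: F_in = 11.6 × 30.6 = 354.96 mm·m/s
Outflow: F_out = 12.4 × 23.7 = 293.88 mm·m/s
Steady-state rate R = (F_in − F_out)/L = (354.96 − 293.88) / 300000 m = 2.036e-04 mm/s.
R = 2.036e-04 × 3600 × 24 = 17.6 mm/day.

R ≈ 17.6 mm/day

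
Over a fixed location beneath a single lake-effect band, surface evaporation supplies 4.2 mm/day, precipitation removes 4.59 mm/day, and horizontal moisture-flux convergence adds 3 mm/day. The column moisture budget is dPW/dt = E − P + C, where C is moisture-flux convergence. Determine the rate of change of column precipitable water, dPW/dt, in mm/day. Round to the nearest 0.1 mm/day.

dPW/dt = E − P + C = 4.2 − 4.59 + (3) = 2.6 mm/day.

dPW/dt ≈ 2.6 mm/day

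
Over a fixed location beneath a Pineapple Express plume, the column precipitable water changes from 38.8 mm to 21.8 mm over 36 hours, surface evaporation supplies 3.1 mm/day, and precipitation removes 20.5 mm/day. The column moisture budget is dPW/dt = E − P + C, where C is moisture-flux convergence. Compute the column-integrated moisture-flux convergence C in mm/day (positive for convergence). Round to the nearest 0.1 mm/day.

C ≈ 6.1 mm/day

dPW/dt = (21.8 − 38.8) mm / (36/24 day) = -11.333 mm/day.
C = dPW/dt − E + P = (-11.333) − 3.1 + 20.5 = 6.1 mm/day.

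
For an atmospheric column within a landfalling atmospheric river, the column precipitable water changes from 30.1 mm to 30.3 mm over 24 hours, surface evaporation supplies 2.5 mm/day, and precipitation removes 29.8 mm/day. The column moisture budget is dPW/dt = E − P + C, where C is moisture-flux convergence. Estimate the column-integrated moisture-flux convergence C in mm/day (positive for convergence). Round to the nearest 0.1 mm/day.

dPW/dt = (30.3 − 30.1) mm / (24/24 day) = +0.200 mm/day.
C = dPW/dt − E + P = (+0.200) − 2.5 + 29.8 = 27.5 mm/day.

C ≈ 27.5 mm/day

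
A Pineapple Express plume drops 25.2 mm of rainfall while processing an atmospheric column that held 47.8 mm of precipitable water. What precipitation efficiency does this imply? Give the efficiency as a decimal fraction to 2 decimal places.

ε ≈ 0.53

ε = rainfall / PW = 25.2 / 47.8 = 0.53.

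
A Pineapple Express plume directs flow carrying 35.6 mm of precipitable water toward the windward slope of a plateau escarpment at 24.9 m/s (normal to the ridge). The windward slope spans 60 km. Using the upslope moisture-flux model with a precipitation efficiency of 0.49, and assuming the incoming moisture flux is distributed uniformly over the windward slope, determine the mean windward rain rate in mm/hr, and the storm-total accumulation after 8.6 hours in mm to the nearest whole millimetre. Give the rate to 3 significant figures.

R ≈ 26.1 mm/hr; total ≈ 224 mm

Incoming column moisture flux per unit ridge length: F = V × PW = 24.9 × 35.6 = 886.44 mm·m/s.
Spread over the 60 km slope with efficiency ε = 0.49: R = ε·F/W = 0.49 × 886.44 / 60000 m = 7.239e-03 mm/s.
R = 7.239e-03 × 3600 = 26.1 mm/hr.
Over 8.6 h: total = 26.1 × 8.6 = 224.46 ≈ 224 mm.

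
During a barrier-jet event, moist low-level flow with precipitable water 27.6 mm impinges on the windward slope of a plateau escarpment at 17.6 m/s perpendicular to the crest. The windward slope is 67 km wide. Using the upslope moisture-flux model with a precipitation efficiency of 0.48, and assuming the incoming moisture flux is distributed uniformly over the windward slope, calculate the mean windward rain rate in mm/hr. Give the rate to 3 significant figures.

R ≈ 12.5 mm/hr

Incoming column moisture flux per unit ridge length: F = V × PW = 17.6 × 27.6 = 485.76 mm·m/s.
Spread over the 67 km slope with efficiency ε = 0.48: R = ε·F/W = 0.48 × 485.76 / 67000 m = 3.480e-03 mm/s.
R = 3.480e-03 × 3600 = 12.5 mm/hr.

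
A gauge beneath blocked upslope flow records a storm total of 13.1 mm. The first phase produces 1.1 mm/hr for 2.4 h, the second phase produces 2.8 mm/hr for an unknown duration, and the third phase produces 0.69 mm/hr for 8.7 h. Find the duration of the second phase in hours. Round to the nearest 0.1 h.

Known phases: 1.1 × 2.4 + 0.69 × 8.7 = 2.64 + 6.003 = 8.643 mm.
Remaining depth = 13.1 − 8.643 = 4.457 mm.
Duration = 4.457 / 2.8 = 1.6 h.

duration ≈ 1.6 h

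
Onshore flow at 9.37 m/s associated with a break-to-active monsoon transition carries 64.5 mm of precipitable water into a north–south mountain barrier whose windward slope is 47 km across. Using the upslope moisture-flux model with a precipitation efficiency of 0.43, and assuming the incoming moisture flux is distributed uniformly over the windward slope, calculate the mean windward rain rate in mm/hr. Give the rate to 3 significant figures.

R ≈ 19.9 mm/hr

Incoming column moisture flux per unit ridge length: F = V × PW = 9.37 × 64.5 = 604.365 mm·m/s.
Spread over the 47 km slope with efficiency ε = 0.43: R = ε·F/W = 0.43 × 604.365 / 47000 m = 5.529e-03 mm/s.
R = 5.529e-03 × 3600 = 19.9 mm/hr.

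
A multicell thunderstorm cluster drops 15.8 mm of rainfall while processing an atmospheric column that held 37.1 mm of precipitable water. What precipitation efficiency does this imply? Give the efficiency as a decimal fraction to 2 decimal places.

ε ≈ 0.43

ε = rainfall / PW = 15.8 / 37.1 = 0.43.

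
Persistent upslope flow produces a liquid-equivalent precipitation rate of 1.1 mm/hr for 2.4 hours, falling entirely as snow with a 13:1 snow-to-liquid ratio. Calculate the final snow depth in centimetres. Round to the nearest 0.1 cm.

Liquid-equivalent depth = 1.1 × 2.4 = 2.64 mm.
Snow depth = 2.64 mm × 13 = 34.32 mm = 3.4 cm.

snow depth ≈ 3.4 cm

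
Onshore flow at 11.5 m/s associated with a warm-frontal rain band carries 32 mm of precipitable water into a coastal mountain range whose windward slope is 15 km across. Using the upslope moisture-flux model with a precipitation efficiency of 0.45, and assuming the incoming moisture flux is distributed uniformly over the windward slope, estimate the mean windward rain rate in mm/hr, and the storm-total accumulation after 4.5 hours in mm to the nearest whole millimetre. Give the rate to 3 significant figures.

R ≈ 39.7 mm/hr; total ≈ 179 mm

Incoming column moisture flux per unit ridge length: F = V × PW = 11.5 × 32 = 368 mm·m/s.
Spread over the 15 km slope with efficiency ε = 0.45: R = ε·F/W = 0.45 × 368 / 15000 m = 1.104e-02 mm/s.
R = 1.104e-02 × 3600 = 39.7 mm/hr.
Over 4.5 h: total = 39.7 × 4.5 = 178.65 ≈ 179 mm.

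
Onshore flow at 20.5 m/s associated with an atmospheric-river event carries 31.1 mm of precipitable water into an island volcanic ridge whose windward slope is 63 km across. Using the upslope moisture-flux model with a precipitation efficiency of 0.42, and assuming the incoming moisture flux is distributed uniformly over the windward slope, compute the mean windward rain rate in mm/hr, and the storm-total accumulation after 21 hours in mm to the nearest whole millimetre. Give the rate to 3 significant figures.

Incoming column moisture flux per unit ridge length: F = V × PW = 20.5 × 31.1 = 637.55 mm·m/s.
Spread over the 63 km slope with efficiency ε = 0.42: R = ε·F/W = 0.42 × 637.55 / 63000 m = 4.250e-03 mm/s.
R = 4.250e-03 × 3600 = 15.3 mm/hr.
Over 21 h: total = 15.3 × 21 = 321.3 ≈ 321 mm.

R ≈ 15.3 mm/hr; total ≈ 321 mm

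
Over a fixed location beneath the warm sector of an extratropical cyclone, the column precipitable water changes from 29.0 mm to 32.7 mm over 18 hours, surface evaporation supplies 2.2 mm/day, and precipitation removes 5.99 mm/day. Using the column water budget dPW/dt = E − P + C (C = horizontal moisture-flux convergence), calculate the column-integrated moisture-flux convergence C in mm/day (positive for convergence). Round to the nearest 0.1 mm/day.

C ≈ 8.7 mm/day

dPW/dt = (32.7 − 29.0) mm / (18/24 day) = +4.933 mm/day.
C = dPW/dt − E + P = (+4.933) − 2.2 + 5.99 = 8.7 mm/day.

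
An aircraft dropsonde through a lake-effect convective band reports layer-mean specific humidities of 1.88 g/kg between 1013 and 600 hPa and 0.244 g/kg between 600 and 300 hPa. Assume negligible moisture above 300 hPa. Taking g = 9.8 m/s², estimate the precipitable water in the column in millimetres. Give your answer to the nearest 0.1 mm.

PW ≈ 8.7 mm

Precipitable water is the column-integrated vapour mass per unit area: PW = (1/g) Σ q̄ Δp, with q in kg/kg and Δp in Pa (1 kg/m² of water = 1 mm).
Layer 1013–600 hPa: Δp = 413 hPa = 41300 Pa, q̄ = 0.00188 kg/kg → 0.00188 × 41300 / 9.8 = 7.92 mm
Layer 600–300 hPa: Δp = 300 hPa = 30000 Pa, q̄ = 0.000244 kg/kg → 0.000244 × 30000 / 9.8 = 0.75 mm
PW = 7.92 + 0.75 = 8.67 ≈ 8.7 mm.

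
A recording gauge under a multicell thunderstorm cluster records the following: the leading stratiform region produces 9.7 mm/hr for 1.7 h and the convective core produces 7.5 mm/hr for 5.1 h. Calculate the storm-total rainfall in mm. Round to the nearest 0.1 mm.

total ≈ 54.7 mm

Total = Σ Rᵢ Δtᵢ = 9.7 × 1.7 + 7.5 × 5.1
      = 16.49 + 38.25 = 54.7 mm.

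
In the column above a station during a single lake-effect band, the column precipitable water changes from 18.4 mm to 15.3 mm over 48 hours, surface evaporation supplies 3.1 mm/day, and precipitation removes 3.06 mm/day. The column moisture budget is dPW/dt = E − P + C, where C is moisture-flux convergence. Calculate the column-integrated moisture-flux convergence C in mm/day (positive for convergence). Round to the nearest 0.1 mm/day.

C ≈ -1.6 mm/day

dPW/dt = (15.3 − 18.4) mm / (48/24 day) = -1.550 mm/day.
C = dPW/dt − E + P = (-1.550) − 3.1 + 3.06 = -1.6 mm/day.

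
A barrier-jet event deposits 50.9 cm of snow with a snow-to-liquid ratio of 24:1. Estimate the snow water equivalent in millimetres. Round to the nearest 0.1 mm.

SWE = snow depth / ratio = 50.9 cm / 24 = 2.121 cm = 21.2 mm.

SWE ≈ 21.2 mm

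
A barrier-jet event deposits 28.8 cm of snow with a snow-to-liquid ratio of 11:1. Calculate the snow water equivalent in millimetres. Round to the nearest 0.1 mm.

SWE = snow depth / ratio = 28.8 cm / 11 = 2.618 cm = 26.2 mm.

SWE ≈ 26.2 mm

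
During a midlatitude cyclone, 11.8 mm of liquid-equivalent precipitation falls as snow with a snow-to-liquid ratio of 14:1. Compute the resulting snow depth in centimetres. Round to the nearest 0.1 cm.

snow depth ≈ 16.5 cm

Snow depth = liquid × ratio = 11.8 mm × 14 = 165.2 mm = 16.5 cm.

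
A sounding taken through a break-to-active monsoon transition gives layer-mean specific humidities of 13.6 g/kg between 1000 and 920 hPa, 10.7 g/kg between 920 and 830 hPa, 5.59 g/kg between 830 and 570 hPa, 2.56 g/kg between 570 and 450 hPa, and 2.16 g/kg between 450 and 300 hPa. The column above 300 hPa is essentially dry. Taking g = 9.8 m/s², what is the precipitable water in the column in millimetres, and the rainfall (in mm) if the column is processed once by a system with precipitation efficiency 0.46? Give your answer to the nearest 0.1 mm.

Precipitable water is the column-integrated vapour mass per unit area: PW = (1/g) Σ q̄ Δp, with q in kg/kg and Δp in Pa (1 kg/m² of water = 1 mm).
Layer 1000–920 hPa: Δp = 80 hPa = 8000 Pa, q̄ = 0.0136 kg/kg → 0.0136 × 8000 / 9.8 = 11.10 mm
Layer 920–830 hPa: Δp = 90 hPa = 9000 Pa, q̄ = 0.0107 kg/kg → 0.0107 × 9000 / 9.8 = 9.83 mm
Layer 830–570 hPa: Δp = 260 hPa = 26000 Pa, q̄ = 0.00559 kg/kg → 0.00559 × 26000 / 9.8 = 14.83 mm
Layer 570–450 hPa: Δp = 120 hPa = 12000 Pa, q̄ = 0.00256 kg/kg → 0.00256 × 12000 / 9.8 = 3.13 mm
Layer 450–300 hPa: Δp = 150 hPa = 15000 Pa, q̄ = 0.00216 kg/kg → 0.00216 × 15000 / 9.8 = 3.31 mm
PW = 11.10 + 9.83 + 14.83 + 3.13 + 3.31 = 42.20 ≈ 42.2 mm.
Rainfall = ε × PW = 0.46 × 42.2 = 19.4 mm.

PW ≈ 42.2 mm; rainfall ≈ 19.4 mm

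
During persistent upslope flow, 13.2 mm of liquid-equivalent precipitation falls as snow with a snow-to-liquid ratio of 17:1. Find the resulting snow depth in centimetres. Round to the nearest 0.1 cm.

snow depth ≈ 22.4 cm

Snow depth = liquid × ratio = 13.2 mm × 17 = 224.4 mm = 22.4 cm.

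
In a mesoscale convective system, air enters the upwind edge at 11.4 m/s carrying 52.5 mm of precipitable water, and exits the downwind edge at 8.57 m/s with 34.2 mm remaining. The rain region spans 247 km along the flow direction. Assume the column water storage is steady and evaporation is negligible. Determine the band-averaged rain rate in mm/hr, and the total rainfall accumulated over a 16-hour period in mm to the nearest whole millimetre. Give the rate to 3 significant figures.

Column moisture flux per unit crosswind length is F = V × PW.
Inflow: F_in = 11.4 × 52.5 = 598.5 mm·m/s
Outflow: F_out = 8.57 × 34.2 = 293.094 mm·m/s
Steady-state rate R = (F_in − F_out)/L = (598.5 − 293.094) / 247000 m = 1.236e-03 mm/s.
R = 1.236e-03 × 3600 = 4.45 mm/hr.
Over 16 h: total = 4.45 × 16 = 71.2 ≈ 71 mm.

R ≈ 4.45 mm/hr; total ≈ 71 mm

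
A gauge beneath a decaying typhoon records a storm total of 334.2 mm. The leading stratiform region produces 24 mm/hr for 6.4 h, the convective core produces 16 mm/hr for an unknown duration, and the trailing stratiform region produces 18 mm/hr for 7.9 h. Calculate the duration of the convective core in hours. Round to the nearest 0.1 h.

Known phases: 24 × 6.4 + 18 × 7.9 = 153.6 + 142.2 = 295.8 mm.
Remaining depth = 334.2 − 295.8 = 38.4 mm.
Duration = 38.4 / 16 = 2.4 h.

duration ≈ 2.4 h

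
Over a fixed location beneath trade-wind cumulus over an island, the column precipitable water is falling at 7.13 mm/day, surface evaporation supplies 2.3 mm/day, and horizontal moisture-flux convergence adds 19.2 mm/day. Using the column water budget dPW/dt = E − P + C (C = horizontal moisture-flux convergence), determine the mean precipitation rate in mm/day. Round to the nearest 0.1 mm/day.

P ≈ 28.6 mm/day

dPW/dt = -7.13 mm/day.
P = E + C − dPW/dt = 2.3 + (19.2) − (-7.13) = 28.6 mm/day.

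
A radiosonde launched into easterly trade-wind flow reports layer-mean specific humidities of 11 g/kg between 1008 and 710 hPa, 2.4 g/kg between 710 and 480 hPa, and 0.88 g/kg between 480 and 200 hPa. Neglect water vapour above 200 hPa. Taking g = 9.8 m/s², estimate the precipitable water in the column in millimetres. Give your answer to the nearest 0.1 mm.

PW ≈ 41.6 mm

Precipitable water is the column-integrated vapour mass per unit area: PW = (1/g) Σ q̄ Δp, with q in kg/kg and Δp in Pa (1 kg/m² of water = 1 mm).
Layer 1008–710 hPa: Δp = 298 hPa = 29800 Pa, q̄ = 0.011 kg/kg → 0.011 × 29800 / 9.8 = 33.45 mm
Layer 710–480 hPa: Δp = 230 hPa = 23000 Pa, q̄ = 0.0024 kg/kg → 0.0024 × 23000 / 9.8 = 5.63 mm
Layer 480–200 hPa: Δp = 280 hPa = 28000 Pa, q̄ = 0.00088 kg/kg → 0.00088 × 28000 / 9.8 = 2.51 mm
PW = 33.45 + 5.63 + 2.51 = 41.59 ≈ 41.6 mm.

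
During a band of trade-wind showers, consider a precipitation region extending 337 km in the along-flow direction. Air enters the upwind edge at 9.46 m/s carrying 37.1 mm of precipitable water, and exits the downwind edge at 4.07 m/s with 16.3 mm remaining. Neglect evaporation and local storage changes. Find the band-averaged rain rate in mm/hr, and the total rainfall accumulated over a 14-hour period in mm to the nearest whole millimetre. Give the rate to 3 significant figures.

R ≈ 3.04 mm/hr; total ≈ 43 mm

Column moisture flux per unit crosswind length is F = V × PW.
Inflow: F_in = 9.46 × 37.1 = 350.966 mm·m/s
Outflow: F_out = 4.07 × 16.3 = 66.341 mm·m/s
Steady-state rate R = (F_in − F_out)/L = (350.966 − 66.341) / 337000 m = 8.446e-04 mm/s.
R = 8.446e-04 × 3600 = 3.04 mm/hr.
Over 14 h: total = 3.04 × 14 = 42.56 ≈ 43 mm.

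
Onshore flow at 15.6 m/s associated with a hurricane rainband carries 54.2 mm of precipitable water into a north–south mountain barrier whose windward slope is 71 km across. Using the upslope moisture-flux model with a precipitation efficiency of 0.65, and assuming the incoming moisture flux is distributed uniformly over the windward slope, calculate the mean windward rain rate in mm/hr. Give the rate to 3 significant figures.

R ≈ 27.9 mm/hr

Incoming column moisture flux per unit ridge length: F = V × PW = 15.6 × 54.2 = 845.52 mm·m/s.
Spread over the 71 km slope with efficiency ε = 0.65: R = ε·F/W = 0.65 × 845.52 / 71000 m = 7.741e-03 mm/s.
R = 7.741e-03 × 3600 = 27.9 mm/hr.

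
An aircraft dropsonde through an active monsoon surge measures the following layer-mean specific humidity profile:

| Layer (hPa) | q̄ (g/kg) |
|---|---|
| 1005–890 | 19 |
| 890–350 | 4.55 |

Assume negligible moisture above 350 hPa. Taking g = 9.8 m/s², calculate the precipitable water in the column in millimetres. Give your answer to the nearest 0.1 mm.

Precipitable water is the column-integrated vapour mass per unit area: PW = (1/g) Σ q̄ Δp, with q in kg/kg and Δp in Pa (1 kg/m² of water = 1 mm).
Layer 1005–890 hPa: Δp = 115 hPa = 11500 Pa, q̄ = 0.019 kg/kg → 0.019 × 11500 / 9.8 = 22.30 mm
Layer 890–350 hPa: Δp = 540 hPa = 54000 Pa, q̄ = 0.00455 kg/kg → 0.00455 × 54000 / 9.8 = 25.07 mm
PW = 22.30 + 25.07 = 47.37 ≈ 47.4 mm.

PW ≈ 47.4 mm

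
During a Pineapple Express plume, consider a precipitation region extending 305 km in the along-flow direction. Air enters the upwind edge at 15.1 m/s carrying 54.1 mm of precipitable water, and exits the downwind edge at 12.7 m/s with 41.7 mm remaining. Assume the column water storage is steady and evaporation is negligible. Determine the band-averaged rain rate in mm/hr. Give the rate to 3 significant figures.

R ≈ 3.39 mm/hr

Column moisture flux per unit crosswind length is F = V × PW.
Inflow: F_in = 15.1 × 54.1 = 816.91 mm·m/s
Outflow: F_out = 12.7 × 41.7 = 529.59 mm·m/s
Steady-state rate R = (F_in − F_out)/L = (816.91 − 529.59) / 305000 m = 9.420e-04 mm/s.
R = 9.420e-04 × 3600 = 3.39 mm/hr.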